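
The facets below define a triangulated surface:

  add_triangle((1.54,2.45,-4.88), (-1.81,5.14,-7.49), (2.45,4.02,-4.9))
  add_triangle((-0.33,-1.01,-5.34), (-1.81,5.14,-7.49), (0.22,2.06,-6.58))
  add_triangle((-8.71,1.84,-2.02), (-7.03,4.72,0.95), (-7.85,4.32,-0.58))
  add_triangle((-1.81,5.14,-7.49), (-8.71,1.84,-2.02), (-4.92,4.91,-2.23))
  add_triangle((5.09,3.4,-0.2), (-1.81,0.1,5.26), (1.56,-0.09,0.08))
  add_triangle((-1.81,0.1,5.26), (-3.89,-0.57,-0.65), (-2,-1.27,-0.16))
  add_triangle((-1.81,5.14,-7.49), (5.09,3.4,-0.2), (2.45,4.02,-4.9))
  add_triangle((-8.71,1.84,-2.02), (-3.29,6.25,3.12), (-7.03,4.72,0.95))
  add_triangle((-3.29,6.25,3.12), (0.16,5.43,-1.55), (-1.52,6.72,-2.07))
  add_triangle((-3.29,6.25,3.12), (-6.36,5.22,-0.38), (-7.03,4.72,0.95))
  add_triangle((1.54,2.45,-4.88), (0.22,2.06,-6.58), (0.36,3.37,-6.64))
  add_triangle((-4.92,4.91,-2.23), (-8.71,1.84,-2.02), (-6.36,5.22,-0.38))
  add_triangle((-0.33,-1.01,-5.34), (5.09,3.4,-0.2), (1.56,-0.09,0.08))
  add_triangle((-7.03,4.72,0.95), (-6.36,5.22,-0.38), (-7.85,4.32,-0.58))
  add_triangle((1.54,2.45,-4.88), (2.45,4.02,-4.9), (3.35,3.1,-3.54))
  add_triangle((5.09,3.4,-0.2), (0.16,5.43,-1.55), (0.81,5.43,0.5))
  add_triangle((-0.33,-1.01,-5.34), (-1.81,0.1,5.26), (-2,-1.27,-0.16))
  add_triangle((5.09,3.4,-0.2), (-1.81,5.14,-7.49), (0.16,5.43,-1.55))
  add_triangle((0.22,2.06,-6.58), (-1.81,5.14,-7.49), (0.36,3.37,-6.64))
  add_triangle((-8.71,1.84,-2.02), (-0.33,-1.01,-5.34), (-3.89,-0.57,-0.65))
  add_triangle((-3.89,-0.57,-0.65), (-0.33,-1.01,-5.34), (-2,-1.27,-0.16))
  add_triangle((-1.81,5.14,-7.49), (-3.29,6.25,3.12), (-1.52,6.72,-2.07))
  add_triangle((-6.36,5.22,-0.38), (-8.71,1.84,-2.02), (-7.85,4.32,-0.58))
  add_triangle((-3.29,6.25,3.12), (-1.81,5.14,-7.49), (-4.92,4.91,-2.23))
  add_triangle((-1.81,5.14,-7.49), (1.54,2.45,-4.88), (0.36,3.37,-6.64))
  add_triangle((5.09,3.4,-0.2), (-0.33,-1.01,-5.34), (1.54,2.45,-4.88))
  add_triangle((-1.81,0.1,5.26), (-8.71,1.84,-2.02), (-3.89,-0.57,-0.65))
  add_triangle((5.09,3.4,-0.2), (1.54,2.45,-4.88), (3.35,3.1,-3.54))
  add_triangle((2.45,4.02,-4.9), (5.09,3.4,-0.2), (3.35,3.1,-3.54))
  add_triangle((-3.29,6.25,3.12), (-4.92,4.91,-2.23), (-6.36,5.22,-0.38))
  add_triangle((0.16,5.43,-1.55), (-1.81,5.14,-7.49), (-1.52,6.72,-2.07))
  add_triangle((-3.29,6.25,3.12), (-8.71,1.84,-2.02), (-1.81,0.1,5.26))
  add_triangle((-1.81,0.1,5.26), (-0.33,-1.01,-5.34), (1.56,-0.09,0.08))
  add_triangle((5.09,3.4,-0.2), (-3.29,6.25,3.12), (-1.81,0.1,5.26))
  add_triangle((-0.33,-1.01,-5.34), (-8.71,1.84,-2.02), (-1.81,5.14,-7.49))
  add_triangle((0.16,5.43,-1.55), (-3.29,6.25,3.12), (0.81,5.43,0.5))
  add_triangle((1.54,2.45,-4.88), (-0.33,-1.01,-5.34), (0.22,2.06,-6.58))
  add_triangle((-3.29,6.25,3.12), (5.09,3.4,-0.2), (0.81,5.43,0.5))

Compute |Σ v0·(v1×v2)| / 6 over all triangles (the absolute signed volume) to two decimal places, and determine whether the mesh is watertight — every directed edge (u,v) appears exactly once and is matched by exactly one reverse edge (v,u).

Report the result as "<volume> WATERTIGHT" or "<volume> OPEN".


Per-triangle v0·(v1×v2)/6:
  t1: +6.3094
  t2: +7.6186
  t3: +4.1446
  t4: +32.2058
  t5: +5.1401
  t6: +3.5644
  t7: +10.5851
  t8: -2.5735
  t9: +8.1020
  t10: +8.8460
  t11: +1.8101
  t12: +12.2806
  t13: +5.2354
  t14: +3.2065
  t15: +1.8608
  t16: +8.8041
  t17: -0.7708
  t18: +25.8298
  t19: +3.3406
  t20: +11.0295
  t21: +3.4559
  t22: +16.0708
  t23: +2.7500
  t24: +28.8303
  t25: +1.8238
  t26: +9.6825
  t27: +11.3720
  t28: -0.5842
  t29: +3.3777
  t30: +10.3499
  t31: +9.0948
  t32: +47.3932
  t33: +1.4383
  t34: +33.8645
  t35: +47.4339
  t36: +9.3303
  t37: +3.5350
  t38: +8.5926
Σ = +404.3804 → |volume| = 404.38

Directed edges: 114 total, each appears once with its reverse present → watertight.

404.38 WATERTIGHT


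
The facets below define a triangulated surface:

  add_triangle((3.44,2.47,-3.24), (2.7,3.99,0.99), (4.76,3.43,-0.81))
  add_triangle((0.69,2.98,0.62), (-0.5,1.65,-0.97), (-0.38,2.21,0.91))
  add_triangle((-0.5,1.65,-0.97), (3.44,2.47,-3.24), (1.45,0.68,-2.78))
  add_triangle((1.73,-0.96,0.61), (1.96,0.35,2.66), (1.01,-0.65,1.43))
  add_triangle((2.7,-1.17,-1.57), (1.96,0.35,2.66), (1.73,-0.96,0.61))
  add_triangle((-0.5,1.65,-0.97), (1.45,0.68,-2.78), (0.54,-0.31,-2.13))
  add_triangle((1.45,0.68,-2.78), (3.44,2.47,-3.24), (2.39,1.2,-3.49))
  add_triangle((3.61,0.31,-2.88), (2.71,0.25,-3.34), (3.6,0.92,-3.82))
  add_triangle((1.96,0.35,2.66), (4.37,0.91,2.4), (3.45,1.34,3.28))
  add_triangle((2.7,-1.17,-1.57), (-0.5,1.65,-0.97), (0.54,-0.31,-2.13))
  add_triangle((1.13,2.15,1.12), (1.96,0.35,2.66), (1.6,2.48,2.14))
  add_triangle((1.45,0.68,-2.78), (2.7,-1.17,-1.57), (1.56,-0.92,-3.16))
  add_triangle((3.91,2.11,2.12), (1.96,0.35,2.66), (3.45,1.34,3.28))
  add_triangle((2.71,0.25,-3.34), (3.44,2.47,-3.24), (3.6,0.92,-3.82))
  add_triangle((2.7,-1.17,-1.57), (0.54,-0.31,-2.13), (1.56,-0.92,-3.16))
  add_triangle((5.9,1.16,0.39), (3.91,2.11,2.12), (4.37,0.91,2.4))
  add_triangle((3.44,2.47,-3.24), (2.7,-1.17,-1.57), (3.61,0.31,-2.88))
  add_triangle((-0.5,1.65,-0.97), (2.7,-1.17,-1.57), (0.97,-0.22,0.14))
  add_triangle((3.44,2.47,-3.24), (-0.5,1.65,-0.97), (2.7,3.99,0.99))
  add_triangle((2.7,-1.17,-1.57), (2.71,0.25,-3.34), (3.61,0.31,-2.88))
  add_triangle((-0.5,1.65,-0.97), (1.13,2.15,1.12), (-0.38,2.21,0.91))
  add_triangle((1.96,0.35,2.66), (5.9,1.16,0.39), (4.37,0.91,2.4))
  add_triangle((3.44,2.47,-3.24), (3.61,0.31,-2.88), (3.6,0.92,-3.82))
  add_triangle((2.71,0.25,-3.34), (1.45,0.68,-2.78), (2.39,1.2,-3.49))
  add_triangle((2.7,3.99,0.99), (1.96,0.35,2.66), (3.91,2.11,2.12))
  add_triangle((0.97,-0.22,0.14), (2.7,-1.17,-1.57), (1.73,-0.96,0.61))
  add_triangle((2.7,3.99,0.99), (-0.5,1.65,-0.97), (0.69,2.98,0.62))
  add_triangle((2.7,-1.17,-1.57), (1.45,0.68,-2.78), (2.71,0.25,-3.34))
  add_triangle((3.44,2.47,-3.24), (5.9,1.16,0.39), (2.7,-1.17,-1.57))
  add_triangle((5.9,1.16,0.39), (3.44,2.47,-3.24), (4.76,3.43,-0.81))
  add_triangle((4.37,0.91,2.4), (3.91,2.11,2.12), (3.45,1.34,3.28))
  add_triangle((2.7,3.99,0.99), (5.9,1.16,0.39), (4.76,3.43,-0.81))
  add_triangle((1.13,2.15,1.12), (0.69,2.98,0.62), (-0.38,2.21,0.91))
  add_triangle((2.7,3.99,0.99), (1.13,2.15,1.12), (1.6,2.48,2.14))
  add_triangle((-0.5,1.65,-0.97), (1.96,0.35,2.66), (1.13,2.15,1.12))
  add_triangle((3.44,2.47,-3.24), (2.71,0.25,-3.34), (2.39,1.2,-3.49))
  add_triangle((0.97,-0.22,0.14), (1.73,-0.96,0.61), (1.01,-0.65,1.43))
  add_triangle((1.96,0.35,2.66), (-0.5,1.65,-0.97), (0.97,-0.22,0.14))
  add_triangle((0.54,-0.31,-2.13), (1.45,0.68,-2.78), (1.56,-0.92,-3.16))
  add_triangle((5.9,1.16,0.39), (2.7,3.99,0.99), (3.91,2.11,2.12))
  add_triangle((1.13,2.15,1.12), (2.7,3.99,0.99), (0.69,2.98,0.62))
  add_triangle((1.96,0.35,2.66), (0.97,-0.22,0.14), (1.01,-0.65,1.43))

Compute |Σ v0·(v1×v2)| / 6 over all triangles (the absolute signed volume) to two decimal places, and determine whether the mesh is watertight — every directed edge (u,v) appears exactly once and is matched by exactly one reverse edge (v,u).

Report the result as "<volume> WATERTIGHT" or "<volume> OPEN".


53.78 OPEN

Per-triangle v0·(v1×v2)/6:
  t1: +4.2954
  t2: +0.7789
  t3: +1.9274
  t4: +0.4960
  t5: +1.2318
  t6: +0.7611
  t7: +0.1619
  t8: +0.4231
  t9: +0.7756
  t10: -1.2144
  t11: -0.2764
  t12: +1.5391
  t13: -0.1069
  t14: +0.3343
  t15: -0.1223
  t16: +2.6914
  t17: +0.3461
  t18: -0.5678
  t19: +5.7641
  t20: +0.9875
  t21: -0.8924
  t22: +0.1998
  t23: +1.0582
  t24: +0.3050
  t25: +2.4180
  t26: -0.2123
  t27: +1.0885
  t28: +0.2028
  t29: +8.8831
  t30: +6.5204
  t31: +1.3198
  t32: +5.8158
  t33: +0.4393
  t34: +0.2989
  t35: +0.0495
  t36: +0.9716
  t37: -0.0933
  t38: -0.7058
  t39: +0.4139
  t40: +5.2617
  t41: +0.5432
  t42: -0.3267
Σ = +53.7844 → |volume| = 53.78

Directed edges: 126 total; 6 unmatched, e.g. (2.7,-1.17,-1.57)→(1.96,0.35,2.66) → open.


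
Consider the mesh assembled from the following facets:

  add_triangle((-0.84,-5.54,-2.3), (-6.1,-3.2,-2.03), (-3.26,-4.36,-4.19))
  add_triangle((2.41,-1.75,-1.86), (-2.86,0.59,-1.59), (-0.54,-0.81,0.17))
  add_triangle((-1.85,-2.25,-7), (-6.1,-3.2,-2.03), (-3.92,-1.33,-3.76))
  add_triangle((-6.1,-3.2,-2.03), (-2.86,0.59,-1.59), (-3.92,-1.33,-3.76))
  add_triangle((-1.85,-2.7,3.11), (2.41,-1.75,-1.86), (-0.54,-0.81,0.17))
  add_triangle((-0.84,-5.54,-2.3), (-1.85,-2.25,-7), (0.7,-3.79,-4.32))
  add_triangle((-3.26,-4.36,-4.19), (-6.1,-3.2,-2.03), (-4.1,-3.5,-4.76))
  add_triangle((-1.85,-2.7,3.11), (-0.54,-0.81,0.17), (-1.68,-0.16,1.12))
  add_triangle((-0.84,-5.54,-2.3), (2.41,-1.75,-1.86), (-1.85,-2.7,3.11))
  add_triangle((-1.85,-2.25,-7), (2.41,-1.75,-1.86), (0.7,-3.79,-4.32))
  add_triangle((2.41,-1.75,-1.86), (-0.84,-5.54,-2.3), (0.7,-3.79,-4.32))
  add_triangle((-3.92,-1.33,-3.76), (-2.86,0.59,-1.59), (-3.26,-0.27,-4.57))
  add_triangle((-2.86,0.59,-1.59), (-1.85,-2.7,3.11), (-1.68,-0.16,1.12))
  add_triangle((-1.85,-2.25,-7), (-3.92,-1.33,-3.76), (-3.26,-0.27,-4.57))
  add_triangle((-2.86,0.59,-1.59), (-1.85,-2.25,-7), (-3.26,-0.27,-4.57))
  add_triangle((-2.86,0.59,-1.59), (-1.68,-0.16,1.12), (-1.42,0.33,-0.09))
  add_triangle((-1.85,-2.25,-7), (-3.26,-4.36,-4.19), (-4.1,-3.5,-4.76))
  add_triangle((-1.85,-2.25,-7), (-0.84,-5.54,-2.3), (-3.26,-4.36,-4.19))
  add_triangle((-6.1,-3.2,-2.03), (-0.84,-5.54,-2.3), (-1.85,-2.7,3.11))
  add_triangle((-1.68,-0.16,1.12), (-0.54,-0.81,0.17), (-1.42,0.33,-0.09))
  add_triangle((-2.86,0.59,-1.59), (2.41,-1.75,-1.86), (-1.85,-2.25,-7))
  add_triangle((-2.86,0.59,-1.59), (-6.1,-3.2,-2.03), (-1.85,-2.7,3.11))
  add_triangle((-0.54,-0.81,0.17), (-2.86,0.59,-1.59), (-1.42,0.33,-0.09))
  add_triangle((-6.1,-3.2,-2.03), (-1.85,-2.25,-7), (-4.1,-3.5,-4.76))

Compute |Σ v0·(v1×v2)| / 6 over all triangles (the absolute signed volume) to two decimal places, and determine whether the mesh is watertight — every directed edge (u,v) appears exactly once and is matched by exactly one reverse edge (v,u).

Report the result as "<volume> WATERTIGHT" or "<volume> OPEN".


113.89 WATERTIGHT

Per-triangle v0·(v1×v2)/6:
  t1: +10.6548
  t2: -1.6862
  t3: +7.9090
  t4: +4.7470
  t5: -1.2130
  t6: +10.9655
  t7: +4.8885
  t8: -0.5329
  t9: +8.9437
  t10: +5.6537
  t11: +5.4506
  t12: +2.1011
  t13: +2.0178
  t14: +4.3839
  t15: -0.7764
  t16: +0.2052
  t17: +5.0433
  t18: +11.2405
  t19: +22.8677
  t20: -0.2449
  t21: +0.4478
  t22: +6.7954
  t23: -0.3155
  t24: +4.3401
Σ = +113.8867 → |volume| = 113.89

Directed edges: 72 total, each appears once with its reverse present → watertight.


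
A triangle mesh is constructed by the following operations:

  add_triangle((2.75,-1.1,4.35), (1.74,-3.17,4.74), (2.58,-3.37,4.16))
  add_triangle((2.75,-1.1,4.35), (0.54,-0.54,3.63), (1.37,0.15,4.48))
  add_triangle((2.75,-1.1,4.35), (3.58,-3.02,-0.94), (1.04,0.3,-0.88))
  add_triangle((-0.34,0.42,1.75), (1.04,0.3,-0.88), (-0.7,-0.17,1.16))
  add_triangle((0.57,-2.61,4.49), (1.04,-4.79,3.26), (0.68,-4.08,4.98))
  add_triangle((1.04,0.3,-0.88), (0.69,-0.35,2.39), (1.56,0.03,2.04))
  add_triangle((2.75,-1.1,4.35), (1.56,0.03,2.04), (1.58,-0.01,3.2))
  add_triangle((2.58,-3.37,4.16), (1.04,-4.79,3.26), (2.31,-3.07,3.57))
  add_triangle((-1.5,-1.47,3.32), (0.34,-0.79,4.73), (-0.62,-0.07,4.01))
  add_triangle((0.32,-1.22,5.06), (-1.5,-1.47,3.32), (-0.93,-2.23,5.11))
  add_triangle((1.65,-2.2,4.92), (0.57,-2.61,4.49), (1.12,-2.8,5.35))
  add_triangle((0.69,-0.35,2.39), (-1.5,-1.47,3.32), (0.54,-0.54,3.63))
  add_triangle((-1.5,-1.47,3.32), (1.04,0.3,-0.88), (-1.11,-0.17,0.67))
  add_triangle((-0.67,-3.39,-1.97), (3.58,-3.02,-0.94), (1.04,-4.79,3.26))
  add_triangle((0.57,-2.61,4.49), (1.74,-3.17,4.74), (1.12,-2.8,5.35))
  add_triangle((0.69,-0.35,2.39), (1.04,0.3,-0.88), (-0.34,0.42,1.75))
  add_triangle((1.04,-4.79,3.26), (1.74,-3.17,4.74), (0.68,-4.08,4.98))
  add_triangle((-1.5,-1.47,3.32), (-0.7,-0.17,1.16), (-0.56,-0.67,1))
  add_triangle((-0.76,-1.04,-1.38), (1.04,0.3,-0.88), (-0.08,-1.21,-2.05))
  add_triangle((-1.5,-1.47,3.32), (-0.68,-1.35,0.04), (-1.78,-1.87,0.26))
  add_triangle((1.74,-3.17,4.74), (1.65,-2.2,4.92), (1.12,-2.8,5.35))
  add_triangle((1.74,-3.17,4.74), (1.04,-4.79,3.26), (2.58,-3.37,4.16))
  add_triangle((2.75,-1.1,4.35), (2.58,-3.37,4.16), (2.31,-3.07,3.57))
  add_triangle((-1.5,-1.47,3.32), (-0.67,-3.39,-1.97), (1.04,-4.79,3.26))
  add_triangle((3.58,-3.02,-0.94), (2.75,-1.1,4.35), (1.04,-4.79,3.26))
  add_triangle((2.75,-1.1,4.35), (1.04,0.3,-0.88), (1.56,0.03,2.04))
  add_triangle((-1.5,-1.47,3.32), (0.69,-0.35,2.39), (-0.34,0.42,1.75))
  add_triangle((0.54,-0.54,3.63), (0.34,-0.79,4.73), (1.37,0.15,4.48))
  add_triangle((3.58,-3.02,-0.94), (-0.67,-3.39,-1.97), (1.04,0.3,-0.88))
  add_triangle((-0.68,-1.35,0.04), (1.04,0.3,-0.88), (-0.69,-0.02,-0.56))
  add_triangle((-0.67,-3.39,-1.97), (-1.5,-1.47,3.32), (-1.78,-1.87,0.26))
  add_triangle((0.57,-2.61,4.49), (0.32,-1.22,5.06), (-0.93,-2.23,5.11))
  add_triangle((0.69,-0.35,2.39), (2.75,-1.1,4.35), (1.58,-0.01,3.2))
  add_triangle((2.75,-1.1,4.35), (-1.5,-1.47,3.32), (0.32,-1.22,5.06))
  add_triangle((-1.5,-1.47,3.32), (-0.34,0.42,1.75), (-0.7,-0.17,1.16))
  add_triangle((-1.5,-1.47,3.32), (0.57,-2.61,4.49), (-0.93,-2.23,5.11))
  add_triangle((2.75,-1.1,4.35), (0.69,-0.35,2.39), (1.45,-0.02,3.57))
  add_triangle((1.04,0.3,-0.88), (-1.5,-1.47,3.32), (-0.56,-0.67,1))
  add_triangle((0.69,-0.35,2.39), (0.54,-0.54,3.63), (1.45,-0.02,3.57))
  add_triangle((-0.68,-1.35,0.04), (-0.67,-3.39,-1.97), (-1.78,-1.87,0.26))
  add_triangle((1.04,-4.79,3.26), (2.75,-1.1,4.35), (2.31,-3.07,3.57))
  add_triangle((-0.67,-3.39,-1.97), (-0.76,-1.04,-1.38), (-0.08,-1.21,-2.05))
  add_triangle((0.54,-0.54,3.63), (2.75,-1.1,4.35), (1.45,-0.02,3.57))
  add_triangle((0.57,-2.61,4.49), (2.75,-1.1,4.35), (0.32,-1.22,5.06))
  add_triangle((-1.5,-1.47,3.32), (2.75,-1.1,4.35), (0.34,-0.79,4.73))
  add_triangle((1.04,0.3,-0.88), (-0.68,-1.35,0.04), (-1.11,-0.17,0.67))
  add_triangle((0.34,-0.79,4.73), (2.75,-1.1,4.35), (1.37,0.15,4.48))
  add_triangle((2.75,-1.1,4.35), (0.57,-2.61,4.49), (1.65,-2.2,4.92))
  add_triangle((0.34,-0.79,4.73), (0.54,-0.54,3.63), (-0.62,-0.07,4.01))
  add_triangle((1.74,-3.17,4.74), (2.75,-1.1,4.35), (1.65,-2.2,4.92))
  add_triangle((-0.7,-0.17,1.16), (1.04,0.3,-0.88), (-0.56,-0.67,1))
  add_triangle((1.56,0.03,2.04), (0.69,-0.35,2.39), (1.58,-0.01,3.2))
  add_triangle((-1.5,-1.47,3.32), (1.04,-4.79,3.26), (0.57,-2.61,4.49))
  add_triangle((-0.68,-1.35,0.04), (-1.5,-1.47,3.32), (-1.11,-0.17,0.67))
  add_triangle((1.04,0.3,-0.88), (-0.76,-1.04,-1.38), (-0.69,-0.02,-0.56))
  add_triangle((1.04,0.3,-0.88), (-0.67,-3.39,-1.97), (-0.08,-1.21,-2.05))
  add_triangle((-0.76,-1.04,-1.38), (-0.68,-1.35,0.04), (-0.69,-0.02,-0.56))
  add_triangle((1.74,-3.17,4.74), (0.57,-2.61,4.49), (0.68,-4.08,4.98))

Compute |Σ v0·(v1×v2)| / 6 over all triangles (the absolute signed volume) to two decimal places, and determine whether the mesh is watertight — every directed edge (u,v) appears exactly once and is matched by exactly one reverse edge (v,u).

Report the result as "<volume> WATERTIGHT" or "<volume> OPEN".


Per-triangle v0·(v1×v2)/6:
  t1: +2.0404
  t2: -1.2315
  t3: +4.0047
  t4: -0.0429
  t5: -0.4518
  t6: -0.1033
  t7: +0.3320
  t8: +0.2641
  t9: +1.4775
  t10: +0.7315
  t11: -0.0201
  t12: -0.1908
  t13: +0.0050
  t14: +13.3476
  t15: +0.4008
  t16: +0.4062
  t17: +2.2743
  t18: +0.0427
  t19: +0.1149
  t20: -0.5829
  t21: +0.6310
  t22: +2.2436
  t23: +0.1676
  t24: +8.8154
  t25: +14.4126
  t26: +0.6166
  t27: +0.9935
  t28: -0.1429
  t29: +2.9397
  t30: -0.2454
  t31: +2.4061
  t32: +1.8550
  t33: +0.3940
  t34: -1.4712
  t35: +0.2020
  t36: +0.5213
  t37: -0.3766
  t38: +0.0861
  t39: -0.1003
  t40: -0.3427
  t41: -1.7568
  t42: +0.4917
  t43: +0.9020
  t44: +3.1757
  t45: +2.2709
  t46: +0.0678
  t47: +2.0344
  t48: +0.0108
  t49: +0.1794
  t50: +1.2164
  t51: -0.0529
  t52: -0.0915
  t53: +3.9472
  t54: +0.6415
  t55: +0.2255
  t56: +0.6515
  t57: +0.1860
  t58: +0.9947
Σ = +71.5184 → |volume| = 71.52

Directed edges: 174 total; 6 unmatched, e.g. (-0.62,-0.07,4.01)→(-1.5,-1.47,3.32) → open.

71.52 OPEN


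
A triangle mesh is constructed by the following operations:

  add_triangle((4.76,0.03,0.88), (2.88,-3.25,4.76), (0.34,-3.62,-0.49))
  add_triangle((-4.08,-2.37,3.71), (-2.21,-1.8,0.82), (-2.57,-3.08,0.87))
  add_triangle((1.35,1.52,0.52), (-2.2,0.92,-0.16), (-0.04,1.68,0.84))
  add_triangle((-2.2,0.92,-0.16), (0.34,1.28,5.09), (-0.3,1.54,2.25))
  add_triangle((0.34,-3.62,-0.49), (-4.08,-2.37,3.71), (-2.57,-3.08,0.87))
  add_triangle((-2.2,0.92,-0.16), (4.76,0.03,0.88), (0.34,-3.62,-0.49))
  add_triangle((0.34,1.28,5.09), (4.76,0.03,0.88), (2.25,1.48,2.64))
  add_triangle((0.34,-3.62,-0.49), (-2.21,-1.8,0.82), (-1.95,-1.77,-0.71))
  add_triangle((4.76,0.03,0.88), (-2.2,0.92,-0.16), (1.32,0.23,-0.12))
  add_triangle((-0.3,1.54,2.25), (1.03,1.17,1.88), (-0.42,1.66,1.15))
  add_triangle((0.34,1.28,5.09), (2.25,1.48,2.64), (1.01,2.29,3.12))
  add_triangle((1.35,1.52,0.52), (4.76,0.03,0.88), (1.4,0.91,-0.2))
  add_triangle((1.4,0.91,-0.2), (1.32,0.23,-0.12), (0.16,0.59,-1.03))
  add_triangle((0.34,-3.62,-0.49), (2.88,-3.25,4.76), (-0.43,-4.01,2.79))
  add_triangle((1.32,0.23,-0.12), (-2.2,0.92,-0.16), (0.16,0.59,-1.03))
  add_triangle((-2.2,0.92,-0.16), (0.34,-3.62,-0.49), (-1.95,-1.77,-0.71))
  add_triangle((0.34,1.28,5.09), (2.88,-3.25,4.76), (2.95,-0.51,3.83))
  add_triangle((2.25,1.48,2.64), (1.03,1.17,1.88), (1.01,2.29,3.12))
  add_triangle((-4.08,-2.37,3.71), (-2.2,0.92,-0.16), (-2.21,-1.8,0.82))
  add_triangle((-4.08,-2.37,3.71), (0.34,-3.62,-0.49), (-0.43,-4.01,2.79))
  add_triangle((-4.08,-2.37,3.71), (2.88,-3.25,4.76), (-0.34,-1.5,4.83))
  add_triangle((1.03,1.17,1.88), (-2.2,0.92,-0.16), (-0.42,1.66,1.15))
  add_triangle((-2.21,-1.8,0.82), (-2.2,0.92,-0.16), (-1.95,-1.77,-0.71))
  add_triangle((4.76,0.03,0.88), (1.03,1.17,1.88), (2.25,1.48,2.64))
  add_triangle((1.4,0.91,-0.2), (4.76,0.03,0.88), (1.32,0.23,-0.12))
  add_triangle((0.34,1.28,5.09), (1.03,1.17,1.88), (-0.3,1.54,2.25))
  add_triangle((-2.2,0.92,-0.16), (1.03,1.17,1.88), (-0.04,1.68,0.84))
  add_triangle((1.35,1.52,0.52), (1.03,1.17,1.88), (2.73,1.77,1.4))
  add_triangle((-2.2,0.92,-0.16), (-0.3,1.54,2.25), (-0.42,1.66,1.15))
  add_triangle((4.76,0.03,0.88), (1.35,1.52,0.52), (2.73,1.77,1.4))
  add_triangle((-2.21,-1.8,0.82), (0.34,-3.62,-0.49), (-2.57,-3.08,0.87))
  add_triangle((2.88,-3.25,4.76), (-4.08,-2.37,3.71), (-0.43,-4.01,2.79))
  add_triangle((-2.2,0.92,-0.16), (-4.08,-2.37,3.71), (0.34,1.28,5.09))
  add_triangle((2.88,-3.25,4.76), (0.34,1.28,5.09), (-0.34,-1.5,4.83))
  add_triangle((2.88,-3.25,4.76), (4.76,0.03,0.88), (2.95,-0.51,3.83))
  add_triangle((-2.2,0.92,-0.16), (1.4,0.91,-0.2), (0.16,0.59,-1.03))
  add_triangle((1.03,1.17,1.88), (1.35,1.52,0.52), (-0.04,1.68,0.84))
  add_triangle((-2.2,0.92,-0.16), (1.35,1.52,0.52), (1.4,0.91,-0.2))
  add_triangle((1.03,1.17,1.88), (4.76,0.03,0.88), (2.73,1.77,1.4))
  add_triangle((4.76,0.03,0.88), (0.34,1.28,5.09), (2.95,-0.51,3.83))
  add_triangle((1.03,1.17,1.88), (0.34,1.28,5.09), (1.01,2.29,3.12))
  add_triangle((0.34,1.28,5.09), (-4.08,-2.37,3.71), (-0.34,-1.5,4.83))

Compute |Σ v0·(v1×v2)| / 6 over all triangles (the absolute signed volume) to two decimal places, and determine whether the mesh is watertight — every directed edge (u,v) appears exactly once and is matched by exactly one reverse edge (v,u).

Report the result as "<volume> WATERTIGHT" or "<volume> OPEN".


116.58 WATERTIGHT

Per-triangle v0·(v1×v2)/6:
  t1: +13.5816
  t2: +0.7689
  t3: +0.3870
  t4: +1.4425
  t5: +3.6129
  t6: -0.2994
  t7: +3.5913
  t8: +2.0333
  t9: -0.3131
  t10: +0.4075
  t11: +2.0933
  t12: +0.7435
  t13: +0.1398
  t14: +7.7079
  t15: -0.2466
  t16: -0.2366
  t17: +6.9620
  t18: -0.0520
  t19: +2.5364
  t20: +6.6899
  t21: +8.5985
  t22: -0.2895
  t23: +1.4973
  t24: +0.0881
  t25: +0.1796
  t26: +1.0138
  t27: +0.6061
  t28: +0.4359
  t29: +0.6242
  t30: +0.6975
  t31: +0.0123
  t32: +10.8364
  t33: +9.6599
  t34: +8.3999
  t35: +6.7433
  t36: +0.4985
  t37: +0.5737
  t38: +0.4620
  t39: +1.5230
  t40: +5.4380
  t41: -0.6809
  t42: +8.1098
Σ = +116.5776 → |volume| = 116.58

Directed edges: 126 total, each appears once with its reverse present → watertight.


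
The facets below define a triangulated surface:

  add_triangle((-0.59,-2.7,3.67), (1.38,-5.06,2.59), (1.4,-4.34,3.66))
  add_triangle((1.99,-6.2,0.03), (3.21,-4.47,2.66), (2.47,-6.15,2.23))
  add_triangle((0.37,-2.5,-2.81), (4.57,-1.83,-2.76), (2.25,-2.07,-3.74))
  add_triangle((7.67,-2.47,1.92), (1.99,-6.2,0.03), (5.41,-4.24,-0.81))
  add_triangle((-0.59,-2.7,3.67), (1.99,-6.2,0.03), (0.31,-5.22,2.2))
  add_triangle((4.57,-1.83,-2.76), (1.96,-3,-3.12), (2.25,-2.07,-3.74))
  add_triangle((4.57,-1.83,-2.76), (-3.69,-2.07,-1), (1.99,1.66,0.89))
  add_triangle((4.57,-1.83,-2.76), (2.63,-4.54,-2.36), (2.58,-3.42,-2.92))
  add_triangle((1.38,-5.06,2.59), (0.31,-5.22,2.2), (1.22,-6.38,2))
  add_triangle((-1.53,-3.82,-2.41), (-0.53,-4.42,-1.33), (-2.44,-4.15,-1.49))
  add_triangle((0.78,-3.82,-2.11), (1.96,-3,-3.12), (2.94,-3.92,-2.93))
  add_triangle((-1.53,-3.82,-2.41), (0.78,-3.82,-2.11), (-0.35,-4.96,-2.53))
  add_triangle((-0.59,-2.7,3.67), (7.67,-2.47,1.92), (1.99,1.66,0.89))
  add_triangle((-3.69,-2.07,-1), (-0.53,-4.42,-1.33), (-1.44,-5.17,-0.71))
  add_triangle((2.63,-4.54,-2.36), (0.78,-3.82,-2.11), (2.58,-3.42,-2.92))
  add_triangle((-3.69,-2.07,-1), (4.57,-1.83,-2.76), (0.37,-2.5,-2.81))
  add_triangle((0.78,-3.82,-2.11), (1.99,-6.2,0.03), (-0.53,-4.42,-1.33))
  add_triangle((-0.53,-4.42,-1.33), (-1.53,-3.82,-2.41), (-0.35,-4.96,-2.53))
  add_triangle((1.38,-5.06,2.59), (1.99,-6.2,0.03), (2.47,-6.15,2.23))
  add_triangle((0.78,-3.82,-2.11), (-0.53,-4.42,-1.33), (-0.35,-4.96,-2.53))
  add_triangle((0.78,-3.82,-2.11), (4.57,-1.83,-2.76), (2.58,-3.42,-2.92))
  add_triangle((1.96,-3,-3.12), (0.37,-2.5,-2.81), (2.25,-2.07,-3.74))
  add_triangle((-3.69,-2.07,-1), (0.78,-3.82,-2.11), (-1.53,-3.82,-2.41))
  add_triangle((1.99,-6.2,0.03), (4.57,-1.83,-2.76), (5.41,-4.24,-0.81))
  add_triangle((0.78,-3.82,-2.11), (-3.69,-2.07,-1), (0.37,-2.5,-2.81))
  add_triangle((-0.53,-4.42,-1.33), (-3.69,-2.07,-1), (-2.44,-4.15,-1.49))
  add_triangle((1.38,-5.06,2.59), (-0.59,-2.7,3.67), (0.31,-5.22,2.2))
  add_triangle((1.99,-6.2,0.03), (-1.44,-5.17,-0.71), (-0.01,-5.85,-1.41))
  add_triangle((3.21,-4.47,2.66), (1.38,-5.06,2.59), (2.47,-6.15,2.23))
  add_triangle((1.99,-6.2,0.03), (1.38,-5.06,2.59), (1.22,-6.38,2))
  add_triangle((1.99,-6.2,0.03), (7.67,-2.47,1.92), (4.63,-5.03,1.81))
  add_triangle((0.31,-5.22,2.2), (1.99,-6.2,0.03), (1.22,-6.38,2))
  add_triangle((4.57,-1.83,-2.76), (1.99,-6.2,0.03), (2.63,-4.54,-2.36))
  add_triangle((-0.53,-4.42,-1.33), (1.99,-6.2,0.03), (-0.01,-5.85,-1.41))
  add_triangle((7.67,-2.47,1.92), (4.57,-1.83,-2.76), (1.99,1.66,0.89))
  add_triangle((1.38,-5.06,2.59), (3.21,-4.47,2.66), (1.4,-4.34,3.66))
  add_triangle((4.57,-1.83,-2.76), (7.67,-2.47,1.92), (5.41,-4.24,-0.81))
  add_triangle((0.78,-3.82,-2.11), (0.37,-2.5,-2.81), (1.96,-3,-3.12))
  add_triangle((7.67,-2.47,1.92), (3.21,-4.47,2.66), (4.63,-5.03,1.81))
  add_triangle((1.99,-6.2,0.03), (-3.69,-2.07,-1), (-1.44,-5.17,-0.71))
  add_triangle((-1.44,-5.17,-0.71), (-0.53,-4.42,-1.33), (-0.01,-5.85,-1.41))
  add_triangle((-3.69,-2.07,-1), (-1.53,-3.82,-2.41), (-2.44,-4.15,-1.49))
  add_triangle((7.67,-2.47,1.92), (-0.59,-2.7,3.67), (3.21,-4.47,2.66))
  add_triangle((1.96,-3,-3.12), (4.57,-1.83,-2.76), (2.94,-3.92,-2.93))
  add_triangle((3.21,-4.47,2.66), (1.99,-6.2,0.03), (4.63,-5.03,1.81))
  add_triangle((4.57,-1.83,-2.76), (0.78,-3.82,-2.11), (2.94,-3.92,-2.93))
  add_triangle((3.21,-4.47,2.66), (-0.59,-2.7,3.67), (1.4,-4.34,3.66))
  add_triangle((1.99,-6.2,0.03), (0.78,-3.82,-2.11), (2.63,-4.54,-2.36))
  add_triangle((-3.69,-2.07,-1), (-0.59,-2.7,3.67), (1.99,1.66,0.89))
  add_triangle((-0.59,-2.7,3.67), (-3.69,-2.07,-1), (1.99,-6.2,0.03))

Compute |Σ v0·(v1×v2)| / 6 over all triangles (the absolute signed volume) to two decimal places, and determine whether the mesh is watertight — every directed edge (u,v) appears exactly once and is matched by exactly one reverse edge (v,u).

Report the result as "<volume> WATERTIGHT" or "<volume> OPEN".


156.56 WATERTIGHT

Per-triangle v0·(v1×v2)/6:
  t1: +2.0266
  t2: +2.6838
  t3: -1.9623
  t4: +13.8854
  t5: -1.8865
  t6: +2.2934
  t7: +0.3893
  t8: +2.2139
  t9: +0.9817
  t10: +1.6132
  t11: +1.3367
  t12: +0.5687
  t13: +12.6764
  t14: +2.3720
  t15: +1.2947
  t16: -1.2058
  t17: +3.6630
  t18: +1.0466
  t19: +1.8700
  t20: +0.7731
  t21: -0.6588
  t22: +1.0968
  t23: -0.9964
  t24: +8.1672
  t25: +3.7548
  t26: +0.0720
  t27: +2.6766
  t28: +3.1728
  t29: +1.7899
  t30: +1.6978
  t31: +6.7441
  t32: +0.9182
  t33: +6.4471
  t34: -0.2602
  t35: +11.3031
  t36: +2.3474
  t37: +11.4742
  t38: +1.3568
  t39: +5.5390
  t40: +0.0724
  t41: +0.6424
  t42: +1.9034
  t43: +9.9115
  t44: +2.0972
  t45: +4.9456
  t46: -0.3395
  t47: +0.6089
  t48: +3.6775
  t49: +1.7915
  t50: +17.9748
Σ = +156.5624 → |volume| = 156.56

Directed edges: 150 total, each appears once with its reverse present → watertight.


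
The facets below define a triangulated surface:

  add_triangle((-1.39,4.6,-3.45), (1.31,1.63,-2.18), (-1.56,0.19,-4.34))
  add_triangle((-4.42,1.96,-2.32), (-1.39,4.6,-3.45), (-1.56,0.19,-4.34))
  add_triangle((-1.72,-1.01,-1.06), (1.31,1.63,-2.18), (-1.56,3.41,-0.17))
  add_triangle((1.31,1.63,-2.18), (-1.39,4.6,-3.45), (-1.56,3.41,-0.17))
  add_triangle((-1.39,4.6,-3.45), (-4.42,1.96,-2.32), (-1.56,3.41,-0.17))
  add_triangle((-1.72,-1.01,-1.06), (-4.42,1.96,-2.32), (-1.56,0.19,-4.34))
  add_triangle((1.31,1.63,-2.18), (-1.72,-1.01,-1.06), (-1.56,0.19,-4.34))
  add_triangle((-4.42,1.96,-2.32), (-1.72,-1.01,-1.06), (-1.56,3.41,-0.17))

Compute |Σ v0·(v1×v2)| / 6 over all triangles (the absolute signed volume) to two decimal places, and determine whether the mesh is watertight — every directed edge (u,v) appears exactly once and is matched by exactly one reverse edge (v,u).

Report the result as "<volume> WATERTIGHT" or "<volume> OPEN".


Per-triangle v0·(v1×v2)/6:
  t1: +6.9038
  t2: +11.3388
  t3: -3.9000
  t4: +2.9106
  t5: +7.3515
  t6: +4.5402
  t7: +0.1135
  t8: +0.5325
Σ = +29.7910 → |volume| = 29.79

Directed edges: 24 total, each appears once with its reverse present → watertight.

29.79 WATERTIGHT


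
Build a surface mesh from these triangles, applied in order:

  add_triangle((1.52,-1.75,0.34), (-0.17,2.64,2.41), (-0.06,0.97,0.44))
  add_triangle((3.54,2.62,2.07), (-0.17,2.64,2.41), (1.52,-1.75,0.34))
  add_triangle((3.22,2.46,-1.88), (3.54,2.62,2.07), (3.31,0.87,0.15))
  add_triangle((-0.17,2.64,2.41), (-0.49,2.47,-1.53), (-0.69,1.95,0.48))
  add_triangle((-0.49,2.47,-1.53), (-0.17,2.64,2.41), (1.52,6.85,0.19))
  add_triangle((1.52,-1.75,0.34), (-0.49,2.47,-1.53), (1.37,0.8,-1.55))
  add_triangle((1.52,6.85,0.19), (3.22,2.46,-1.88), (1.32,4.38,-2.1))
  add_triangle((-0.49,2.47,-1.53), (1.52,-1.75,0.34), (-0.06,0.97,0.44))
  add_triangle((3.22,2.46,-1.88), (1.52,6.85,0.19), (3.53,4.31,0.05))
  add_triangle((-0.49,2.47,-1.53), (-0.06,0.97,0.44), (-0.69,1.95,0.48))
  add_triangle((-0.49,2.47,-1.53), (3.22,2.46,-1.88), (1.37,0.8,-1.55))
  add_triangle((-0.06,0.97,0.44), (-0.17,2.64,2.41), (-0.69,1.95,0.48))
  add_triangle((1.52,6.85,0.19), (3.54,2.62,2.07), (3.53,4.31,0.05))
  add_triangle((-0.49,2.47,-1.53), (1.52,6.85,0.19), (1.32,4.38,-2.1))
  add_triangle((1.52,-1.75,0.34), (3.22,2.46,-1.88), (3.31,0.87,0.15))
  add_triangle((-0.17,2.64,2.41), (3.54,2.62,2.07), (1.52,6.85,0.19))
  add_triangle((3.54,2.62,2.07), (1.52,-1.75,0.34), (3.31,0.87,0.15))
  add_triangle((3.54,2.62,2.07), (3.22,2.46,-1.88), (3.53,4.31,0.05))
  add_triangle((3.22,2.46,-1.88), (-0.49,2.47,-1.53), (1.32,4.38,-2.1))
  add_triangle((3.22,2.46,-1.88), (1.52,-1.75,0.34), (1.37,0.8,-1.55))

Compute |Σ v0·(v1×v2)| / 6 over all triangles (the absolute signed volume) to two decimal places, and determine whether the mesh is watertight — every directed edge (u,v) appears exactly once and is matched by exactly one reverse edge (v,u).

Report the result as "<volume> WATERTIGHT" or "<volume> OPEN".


Per-triangle v0·(v1×v2)/6:
  t1: -0.2780
  t2: +3.3610
  t3: +3.5882
  t4: +0.7506
  t5: +4.1488
  t6: -0.0409
  t7: +6.0079
  t8: -0.5431
  t9: +5.5120
  t10: -0.2219
  t11: +1.3854
  t12: -0.1120
  t13: +6.1035
  t14: +3.2680
  t15: +2.1610
  t16: +9.6165
  t17: +2.5171
  t18: +3.6771
  t19: +1.2569
  t20: +1.3344
Σ = +53.4926 → |volume| = 53.49

Directed edges: 60 total, each appears once with its reverse present → watertight.

53.49 WATERTIGHT


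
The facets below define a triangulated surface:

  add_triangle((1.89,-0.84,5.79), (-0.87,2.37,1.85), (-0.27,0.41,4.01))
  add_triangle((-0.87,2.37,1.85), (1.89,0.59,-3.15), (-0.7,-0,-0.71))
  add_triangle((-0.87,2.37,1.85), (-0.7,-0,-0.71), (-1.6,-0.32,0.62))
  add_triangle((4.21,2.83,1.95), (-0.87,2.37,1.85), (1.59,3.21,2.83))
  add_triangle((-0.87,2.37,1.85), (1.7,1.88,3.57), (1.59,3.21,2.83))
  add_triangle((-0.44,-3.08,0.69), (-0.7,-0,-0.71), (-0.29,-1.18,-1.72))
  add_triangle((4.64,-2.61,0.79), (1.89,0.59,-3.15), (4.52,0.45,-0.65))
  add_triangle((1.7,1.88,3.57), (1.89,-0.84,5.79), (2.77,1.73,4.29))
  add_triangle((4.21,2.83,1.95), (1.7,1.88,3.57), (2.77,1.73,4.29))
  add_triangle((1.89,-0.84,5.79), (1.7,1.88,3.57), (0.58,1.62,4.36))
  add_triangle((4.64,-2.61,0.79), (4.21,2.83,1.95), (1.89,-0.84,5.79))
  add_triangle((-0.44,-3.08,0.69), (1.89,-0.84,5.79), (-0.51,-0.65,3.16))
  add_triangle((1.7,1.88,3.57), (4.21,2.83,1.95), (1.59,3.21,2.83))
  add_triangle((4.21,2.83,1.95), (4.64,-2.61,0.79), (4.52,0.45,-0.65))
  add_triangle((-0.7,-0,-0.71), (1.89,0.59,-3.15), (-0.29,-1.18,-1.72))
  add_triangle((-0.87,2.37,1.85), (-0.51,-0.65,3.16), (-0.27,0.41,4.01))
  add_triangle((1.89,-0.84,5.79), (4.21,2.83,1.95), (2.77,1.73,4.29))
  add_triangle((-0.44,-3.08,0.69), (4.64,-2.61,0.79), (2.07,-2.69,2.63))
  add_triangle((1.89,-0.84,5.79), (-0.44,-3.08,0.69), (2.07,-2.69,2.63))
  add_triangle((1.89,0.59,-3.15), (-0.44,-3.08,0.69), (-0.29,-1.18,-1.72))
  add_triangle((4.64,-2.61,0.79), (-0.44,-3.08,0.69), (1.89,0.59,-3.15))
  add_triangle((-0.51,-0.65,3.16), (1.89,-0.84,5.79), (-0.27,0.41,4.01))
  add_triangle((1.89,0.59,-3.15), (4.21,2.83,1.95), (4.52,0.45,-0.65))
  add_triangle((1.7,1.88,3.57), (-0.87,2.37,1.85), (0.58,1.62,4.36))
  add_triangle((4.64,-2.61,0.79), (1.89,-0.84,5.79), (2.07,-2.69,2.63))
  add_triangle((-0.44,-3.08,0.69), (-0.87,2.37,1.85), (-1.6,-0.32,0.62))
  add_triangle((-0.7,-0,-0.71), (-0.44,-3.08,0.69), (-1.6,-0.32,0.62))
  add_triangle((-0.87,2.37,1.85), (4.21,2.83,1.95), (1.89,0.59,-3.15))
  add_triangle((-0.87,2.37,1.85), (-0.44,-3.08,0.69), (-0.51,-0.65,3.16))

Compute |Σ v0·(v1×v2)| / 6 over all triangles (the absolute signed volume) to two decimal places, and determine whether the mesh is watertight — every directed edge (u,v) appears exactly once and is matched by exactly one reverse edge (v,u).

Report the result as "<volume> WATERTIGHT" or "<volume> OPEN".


112.51 OPEN

Per-triangle v0·(v1×v2)/6:
  t1: +2.6095
  t2: +1.5891
  t3: +0.7222
  t4: +0.9557
  t5: +1.9929
  t6: +0.6688
  t7: +6.2196
  t8: +1.9556
  t9: +1.8133
  t10: +3.1134
  t11: +21.7688
  t12: +4.3098
  t13: +3.0976
  t14: +8.5604
  t15: +0.7957
  t16: +0.9180
  t17: +3.9976
  t18: +4.9583
  t19: +4.9657
  t20: +2.0275
  t21: +7.9560
  t22: +1.7672
  t23: +6.0009
  t24: +1.9469
  t25: +6.8445
  t26: +1.5595
  t27: +0.7635
  t28: +7.2702
  t29: +1.3603
Σ = +112.5083 → |volume| = 112.51

Directed edges: 87 total; 3 unmatched, e.g. (1.89,-0.84,5.79)→(-0.87,2.37,1.85) → open.


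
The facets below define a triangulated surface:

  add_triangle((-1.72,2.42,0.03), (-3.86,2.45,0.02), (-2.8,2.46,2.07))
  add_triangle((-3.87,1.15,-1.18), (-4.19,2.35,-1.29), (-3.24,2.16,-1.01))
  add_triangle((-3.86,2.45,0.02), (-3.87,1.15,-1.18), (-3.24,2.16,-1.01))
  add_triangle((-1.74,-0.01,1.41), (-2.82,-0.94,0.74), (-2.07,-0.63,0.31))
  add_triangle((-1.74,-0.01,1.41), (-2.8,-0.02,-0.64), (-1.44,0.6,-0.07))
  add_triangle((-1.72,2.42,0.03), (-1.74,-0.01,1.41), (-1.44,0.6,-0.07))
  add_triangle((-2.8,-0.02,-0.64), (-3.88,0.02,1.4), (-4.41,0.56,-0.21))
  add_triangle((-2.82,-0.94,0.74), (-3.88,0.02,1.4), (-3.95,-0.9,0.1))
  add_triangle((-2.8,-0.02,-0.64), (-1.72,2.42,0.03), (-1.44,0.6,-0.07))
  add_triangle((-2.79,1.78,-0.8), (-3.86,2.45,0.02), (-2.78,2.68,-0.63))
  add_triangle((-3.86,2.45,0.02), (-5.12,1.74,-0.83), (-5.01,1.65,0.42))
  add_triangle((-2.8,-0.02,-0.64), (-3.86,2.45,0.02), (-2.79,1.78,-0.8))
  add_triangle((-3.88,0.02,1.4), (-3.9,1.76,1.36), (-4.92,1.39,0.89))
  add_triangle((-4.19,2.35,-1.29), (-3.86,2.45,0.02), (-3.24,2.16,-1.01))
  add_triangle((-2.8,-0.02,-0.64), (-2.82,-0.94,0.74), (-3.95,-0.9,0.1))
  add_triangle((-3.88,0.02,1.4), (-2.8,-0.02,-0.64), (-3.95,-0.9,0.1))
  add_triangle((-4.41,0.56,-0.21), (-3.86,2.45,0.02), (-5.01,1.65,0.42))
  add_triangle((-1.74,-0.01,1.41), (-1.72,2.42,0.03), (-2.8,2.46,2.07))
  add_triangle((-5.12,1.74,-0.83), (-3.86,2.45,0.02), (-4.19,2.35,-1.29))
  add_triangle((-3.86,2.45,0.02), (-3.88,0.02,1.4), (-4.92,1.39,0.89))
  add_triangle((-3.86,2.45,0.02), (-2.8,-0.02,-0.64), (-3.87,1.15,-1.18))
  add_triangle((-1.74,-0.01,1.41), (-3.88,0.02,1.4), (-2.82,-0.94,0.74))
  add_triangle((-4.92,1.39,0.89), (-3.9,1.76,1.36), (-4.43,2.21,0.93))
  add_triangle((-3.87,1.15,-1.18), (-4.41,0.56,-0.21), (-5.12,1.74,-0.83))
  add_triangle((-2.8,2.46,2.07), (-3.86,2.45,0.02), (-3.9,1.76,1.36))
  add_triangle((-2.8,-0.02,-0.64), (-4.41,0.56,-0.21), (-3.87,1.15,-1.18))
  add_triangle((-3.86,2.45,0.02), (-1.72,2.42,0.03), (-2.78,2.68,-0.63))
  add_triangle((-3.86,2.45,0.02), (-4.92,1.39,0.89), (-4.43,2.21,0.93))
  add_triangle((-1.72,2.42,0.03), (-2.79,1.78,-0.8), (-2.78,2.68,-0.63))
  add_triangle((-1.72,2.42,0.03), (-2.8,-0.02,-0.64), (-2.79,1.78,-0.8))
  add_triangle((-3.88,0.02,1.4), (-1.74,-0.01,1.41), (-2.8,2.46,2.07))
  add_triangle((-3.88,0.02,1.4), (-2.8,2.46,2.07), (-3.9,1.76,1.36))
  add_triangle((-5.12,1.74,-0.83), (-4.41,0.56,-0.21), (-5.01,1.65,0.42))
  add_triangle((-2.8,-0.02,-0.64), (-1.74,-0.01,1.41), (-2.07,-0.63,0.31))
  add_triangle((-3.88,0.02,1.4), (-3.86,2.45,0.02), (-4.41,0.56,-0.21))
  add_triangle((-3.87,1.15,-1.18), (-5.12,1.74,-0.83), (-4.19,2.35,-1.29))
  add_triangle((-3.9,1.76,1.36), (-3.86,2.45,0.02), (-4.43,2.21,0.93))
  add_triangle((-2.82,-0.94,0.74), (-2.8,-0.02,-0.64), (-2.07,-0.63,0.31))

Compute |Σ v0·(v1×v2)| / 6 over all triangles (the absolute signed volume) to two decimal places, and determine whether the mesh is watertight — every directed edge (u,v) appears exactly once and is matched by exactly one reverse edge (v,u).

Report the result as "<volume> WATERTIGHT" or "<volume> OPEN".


Per-triangle v0·(v1×v2)/6:
  t1: +1.7472
  t2: +0.0061
  t3: -0.9429
  t4: -0.0894
  t5: -0.5145
  t6: -0.6310
  t7: +0.6135
  t8: +0.6529
  t9: -0.1736
  t10: +0.4759
  t11: +1.2258
  t12: +0.9455
  t13: +0.9544
  t14: +0.2918
  t15: -0.1328
  t16: +0.9527
  t17: -0.7968
  t18: -0.8391
  t19: +1.1035
  t20: -0.1797
  t21: -0.8374
  t22: +0.4862
  t23: +0.4450
  t24: +0.5139
  t25: +1.5345
  t26: +0.5201
  t27: +0.5631
  t28: +0.6765
  t29: -0.1177
  t30: -0.5396
  t31: +1.2500
  t32: +1.2670
  t33: +0.9643
  t34: -0.5199
  t35: +2.3536
  t36: +0.5228
  t37: +0.1012
  t38: +0.0613
Σ = +13.9142 → |volume| = 13.91

Directed edges: 114 total, each appears once with its reverse present → watertight.

13.91 WATERTIGHT


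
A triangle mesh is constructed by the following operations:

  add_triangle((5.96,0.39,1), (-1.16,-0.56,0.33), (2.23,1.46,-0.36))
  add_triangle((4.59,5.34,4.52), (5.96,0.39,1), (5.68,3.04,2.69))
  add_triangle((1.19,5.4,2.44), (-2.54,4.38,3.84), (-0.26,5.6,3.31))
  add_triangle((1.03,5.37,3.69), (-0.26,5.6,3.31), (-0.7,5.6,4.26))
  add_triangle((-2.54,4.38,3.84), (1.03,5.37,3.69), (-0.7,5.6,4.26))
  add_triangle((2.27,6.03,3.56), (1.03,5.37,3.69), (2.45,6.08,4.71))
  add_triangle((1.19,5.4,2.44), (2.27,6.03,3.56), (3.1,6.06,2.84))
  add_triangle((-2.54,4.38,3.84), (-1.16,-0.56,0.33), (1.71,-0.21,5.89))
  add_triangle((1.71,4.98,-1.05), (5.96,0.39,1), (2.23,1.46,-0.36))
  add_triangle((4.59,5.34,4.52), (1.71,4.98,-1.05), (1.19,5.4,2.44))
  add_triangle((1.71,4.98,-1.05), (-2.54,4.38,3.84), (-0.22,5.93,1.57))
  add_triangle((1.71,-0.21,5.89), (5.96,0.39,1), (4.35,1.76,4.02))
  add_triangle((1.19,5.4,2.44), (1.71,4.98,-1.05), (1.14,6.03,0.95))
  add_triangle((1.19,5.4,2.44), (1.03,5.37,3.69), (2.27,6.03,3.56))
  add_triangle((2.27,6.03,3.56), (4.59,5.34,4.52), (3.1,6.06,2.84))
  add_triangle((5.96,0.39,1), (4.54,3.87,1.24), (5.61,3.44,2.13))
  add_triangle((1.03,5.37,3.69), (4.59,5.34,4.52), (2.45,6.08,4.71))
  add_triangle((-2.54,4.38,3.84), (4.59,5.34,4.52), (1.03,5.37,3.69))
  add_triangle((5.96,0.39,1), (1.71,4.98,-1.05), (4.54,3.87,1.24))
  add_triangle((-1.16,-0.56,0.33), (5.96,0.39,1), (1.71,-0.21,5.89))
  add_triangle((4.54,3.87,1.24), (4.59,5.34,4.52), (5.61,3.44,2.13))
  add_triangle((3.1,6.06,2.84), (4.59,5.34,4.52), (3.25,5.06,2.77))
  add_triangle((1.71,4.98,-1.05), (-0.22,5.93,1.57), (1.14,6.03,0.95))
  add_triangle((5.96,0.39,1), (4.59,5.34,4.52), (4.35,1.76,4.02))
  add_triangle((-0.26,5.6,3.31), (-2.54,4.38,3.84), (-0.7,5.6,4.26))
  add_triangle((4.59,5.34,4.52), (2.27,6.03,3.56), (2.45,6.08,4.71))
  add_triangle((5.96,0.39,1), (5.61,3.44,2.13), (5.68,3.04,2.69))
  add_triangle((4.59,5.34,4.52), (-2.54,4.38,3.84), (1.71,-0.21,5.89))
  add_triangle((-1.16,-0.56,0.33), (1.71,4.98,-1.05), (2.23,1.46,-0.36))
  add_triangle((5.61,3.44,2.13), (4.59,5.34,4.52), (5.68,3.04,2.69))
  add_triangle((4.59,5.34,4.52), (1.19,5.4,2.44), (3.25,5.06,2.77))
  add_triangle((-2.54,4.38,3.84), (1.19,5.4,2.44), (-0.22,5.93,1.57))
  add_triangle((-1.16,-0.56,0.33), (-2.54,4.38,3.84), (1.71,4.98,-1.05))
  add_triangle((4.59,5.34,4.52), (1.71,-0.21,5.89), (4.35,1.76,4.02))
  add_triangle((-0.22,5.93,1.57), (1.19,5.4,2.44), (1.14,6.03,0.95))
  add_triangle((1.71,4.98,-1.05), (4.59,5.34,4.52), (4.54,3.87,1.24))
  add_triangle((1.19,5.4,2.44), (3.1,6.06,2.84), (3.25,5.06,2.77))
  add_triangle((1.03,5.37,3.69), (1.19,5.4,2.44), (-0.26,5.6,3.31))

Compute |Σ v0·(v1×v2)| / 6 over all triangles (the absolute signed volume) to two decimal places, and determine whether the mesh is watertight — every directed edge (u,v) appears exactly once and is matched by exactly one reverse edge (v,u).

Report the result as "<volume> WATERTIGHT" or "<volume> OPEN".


Per-triangle v0·(v1×v2)/6:
  t1: -0.3318
  t2: +1.2437
  t3: -0.0428
  t4: +1.3462
  t5: +0.0721
  t6: +1.2007
  t7: +1.2404
  t8: +7.5353
  t9: +1.8051
  t10: +11.2996
  t11: +0.5460
  t12: +9.2634
  t13: +1.5392
  t14: +1.1856
  t15: +3.0377
  t16: +2.7591
  t17: -0.7208
  t18: +5.2230
  t19: +7.0575
  t20: +2.5266
  t21: +3.9626
  t22: +0.5998
  t23: +1.9816
  t24: +10.9751
  t25: +1.5580
  t26: +2.6835
  t27: +2.1512
  t28: +34.2711
  t29: -0.2622
  t30: +2.4097
  t31: -2.5630
  t32: +6.0572
  t33: +3.1147
  t34: +11.0644
  t35: +2.2500
  t36: +10.3441
  t37: -0.5725
  t38: +1.5914
Σ = +149.4028 → |volume| = 149.40

Directed edges: 114 total, each appears once with its reverse present → watertight.

149.40 WATERTIGHT


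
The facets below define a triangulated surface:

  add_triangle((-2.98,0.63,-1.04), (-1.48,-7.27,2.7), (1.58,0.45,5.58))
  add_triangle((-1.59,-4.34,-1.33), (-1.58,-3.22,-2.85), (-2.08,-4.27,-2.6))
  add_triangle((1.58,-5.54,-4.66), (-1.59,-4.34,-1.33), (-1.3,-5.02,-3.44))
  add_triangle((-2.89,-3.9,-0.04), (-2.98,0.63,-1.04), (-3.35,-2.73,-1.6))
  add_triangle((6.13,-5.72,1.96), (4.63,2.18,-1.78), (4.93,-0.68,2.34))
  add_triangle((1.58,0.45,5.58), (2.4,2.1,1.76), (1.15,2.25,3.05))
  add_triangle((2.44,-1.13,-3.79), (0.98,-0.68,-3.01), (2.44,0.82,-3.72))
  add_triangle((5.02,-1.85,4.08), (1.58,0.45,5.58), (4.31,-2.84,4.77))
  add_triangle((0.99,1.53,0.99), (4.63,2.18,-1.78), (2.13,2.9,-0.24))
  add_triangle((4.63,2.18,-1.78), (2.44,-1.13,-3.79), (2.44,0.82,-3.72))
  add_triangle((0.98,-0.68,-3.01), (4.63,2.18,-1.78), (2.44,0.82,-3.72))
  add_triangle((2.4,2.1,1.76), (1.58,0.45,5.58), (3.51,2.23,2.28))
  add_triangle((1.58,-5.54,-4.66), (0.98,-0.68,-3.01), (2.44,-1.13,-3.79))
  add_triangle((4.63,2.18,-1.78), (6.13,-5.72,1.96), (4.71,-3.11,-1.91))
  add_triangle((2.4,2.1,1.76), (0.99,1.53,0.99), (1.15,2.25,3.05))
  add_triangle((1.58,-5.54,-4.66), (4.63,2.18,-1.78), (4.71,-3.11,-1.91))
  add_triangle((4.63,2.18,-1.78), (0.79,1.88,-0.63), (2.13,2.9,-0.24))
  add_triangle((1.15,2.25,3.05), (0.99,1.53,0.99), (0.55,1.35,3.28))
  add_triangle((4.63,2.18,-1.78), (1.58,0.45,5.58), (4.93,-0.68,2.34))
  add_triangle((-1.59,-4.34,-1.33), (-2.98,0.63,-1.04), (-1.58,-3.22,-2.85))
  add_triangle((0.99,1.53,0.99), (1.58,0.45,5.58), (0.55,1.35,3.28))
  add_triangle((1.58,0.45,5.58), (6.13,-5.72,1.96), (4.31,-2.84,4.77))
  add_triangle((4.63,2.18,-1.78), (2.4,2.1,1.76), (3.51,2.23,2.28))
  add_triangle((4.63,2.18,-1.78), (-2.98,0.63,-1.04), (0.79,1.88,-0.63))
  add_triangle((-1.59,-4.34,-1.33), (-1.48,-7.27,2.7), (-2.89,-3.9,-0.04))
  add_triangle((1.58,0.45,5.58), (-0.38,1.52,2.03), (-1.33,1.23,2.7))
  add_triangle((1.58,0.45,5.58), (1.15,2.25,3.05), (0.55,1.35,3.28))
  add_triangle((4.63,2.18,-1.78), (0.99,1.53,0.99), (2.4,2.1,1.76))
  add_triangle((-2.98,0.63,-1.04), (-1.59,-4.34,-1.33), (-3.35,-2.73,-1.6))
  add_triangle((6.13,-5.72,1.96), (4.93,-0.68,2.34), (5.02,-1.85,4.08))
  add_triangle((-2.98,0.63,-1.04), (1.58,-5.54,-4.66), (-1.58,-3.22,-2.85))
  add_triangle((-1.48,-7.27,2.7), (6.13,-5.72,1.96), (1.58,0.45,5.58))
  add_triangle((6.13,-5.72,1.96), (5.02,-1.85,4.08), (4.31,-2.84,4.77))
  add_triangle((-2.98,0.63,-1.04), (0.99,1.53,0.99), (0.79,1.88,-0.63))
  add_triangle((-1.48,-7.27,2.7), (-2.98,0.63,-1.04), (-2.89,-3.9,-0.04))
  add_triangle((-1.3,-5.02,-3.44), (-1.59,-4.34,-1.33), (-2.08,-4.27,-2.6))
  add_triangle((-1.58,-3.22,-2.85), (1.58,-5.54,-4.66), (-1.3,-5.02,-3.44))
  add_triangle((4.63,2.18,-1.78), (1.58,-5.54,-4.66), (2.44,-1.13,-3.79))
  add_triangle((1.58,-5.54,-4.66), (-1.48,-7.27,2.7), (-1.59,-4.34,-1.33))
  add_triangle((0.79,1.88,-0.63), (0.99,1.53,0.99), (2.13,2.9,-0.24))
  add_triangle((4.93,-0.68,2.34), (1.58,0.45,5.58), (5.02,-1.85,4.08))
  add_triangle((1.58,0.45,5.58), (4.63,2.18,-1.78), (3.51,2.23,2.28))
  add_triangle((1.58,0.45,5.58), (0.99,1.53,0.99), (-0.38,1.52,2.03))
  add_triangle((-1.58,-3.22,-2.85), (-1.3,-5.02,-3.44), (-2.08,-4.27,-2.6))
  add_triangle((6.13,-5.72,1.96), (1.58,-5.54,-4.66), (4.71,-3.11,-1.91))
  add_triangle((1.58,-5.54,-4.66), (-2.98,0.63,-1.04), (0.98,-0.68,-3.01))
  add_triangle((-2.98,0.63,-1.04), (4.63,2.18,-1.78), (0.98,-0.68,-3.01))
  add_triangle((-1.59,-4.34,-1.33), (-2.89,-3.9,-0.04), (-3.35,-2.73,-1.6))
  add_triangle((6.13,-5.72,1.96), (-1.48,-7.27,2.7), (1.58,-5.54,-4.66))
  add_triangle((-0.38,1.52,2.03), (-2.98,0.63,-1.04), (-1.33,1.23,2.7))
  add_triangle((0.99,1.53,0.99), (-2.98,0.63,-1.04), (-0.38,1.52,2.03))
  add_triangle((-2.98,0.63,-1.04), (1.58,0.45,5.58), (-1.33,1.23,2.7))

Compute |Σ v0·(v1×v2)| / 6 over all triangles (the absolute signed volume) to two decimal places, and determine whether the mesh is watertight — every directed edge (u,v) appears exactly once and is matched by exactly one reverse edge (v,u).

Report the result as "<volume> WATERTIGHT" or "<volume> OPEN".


339.72 WATERTIGHT

Per-triangle v0·(v1×v2)/6:
  t1: +20.1910
  t2: -0.3210
  t3: +3.8099
  t4: +2.6194
  t5: +18.1303
  t6: +3.0227
  t7: +1.1734
  t8: +5.5930
  t9: +1.5312
  t10: +4.1684
  t11: -1.7821
  t12: +1.5974
  t13: +2.7063
  t14: +18.4057
  t15: +0.4545
  t16: +16.1796
  t17: +1.1513
  t18: -0.0562
  t19: +13.3692
  t20: +3.9703
  t21: -1.2272
  t22: -0.5416
  t23: +1.5214
  t24: +2.0315
  t25: +6.1973
  t26: +1.7431
  t27: +0.9950
  t28: +1.1764
  t29: +0.3229
  t30: +7.7011
  t31: +3.2557
  t32: +51.0921
  t33: +6.8338
  t34: +1.4376
  t35: +3.5586
  t36: +1.2129
  t37: +2.1622
  t38: +6.7028
  t39: +15.4023
  t40: +0.3495
  t41: +5.5256
  t42: +3.5798
  t43: +2.1828
  t44: +0.7280
  t45: +20.9701
  t46: +7.4433
  t47: +6.0564
  t48: +2.7703
  t49: +58.8330
  t50: +1.2433
  t51: +1.4073
  t52: +1.1376
Σ = +339.7196 → |volume| = 339.72

Directed edges: 156 total, each appears once with its reverse present → watertight.
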